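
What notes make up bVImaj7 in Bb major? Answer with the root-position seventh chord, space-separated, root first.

Gb Bb Db F

The root of bVImaj7 is the lowered 6th degree: G becomes Gb. Building the major-seventh chord from the parallel minor on Gb: Gb–Bb–Db–F.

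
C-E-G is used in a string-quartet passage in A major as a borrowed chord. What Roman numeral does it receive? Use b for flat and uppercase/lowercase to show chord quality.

C is the lowered form of scale degree 3 in A major (the diatonic degree 3 is C#). The diatonic chord on degree 3 would be C#m (iii), but C–E–G is the major chord from A minor. As a borrowed chord it is labeled bIII.

bIII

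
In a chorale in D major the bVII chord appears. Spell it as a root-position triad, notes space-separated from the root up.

bVII is built on the lowered scale degree 7. In D major degree 7 is C#; lowered it becomes C. Building the major chord from the parallel minor on C: C–E–G.

C E G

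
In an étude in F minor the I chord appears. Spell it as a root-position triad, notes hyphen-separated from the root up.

F-A-C

The root, F, is scale degree 1 — the same note in F minor and F major; only the chord quality changes. Building the major chord from the parallel major on F: F–A–C.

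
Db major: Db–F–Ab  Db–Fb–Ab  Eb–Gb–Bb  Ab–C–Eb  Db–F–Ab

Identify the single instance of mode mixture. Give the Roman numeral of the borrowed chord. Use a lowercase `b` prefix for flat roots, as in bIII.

In Db major the diatonic chords are Db, Ebm, Fm, Gb, Ab, Bbm, Cdim. Of the given chords, Db–F–Ab = Db, Eb–Gb–Bb = Ebm and Ab–C–Eb = Ab are diatonic. Db–Fb–Ab doesn't fit — on degree 1 Db major would have Db (I). Dbm is the degree-1 chord of Db minor, so it is the borrowed i.

i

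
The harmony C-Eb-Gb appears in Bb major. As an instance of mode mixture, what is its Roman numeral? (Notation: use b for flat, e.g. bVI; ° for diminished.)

ii°

The root C is the diatonic 2nd degree of Bb major; the borrowing shows in the chord quality. C–Eb–Gb is a diminished chord — the form found in Bb minor, not the diatonic ii (Cm). Borrowed into Bb major it is written ii°.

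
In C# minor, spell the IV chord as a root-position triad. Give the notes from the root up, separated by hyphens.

F#-A#-C#

The root, F#, is scale degree 4 — the same note in C# minor and C# major; only the chord quality changes. Stacking thirds in C# major on F# gives F#–A#–C#.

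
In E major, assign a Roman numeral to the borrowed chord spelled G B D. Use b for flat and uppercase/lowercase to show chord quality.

The root G is the lowered 3rd scale degree — diatonically E major has G# there. The diatonic chord on degree 3 would be G#m (iii), but G–B–D is the major chord from E minor. As a borrowed chord it is labeled bIII.

bIII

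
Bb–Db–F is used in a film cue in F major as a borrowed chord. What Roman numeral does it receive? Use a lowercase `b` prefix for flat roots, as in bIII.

iv

Bb is scale degree 4 in F major. Diatonically F major has Bb (IV) on that degree; Bb–Db–F is instead the minor chord native to F minor, so it takes the label iv.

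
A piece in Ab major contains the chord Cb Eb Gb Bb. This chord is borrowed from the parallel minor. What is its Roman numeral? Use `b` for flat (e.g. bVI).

bIIImaj7

Cb is the lowered form of scale degree 3 in Ab major (the diatonic degree 3 is C). The diatonic chord on degree 3 would be Cm (iii), but Cb–Eb–Gb–Bb is the major-seventh chord from Ab minor. As a borrowed chord it is labeled bIIImaj7.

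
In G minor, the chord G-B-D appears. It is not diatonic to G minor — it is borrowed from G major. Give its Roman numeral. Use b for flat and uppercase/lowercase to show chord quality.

G is scale degree 1 in G minor. G–B–D is a major chord — the form found in G major, not the diatonic i (Gm). Borrowed into G minor it is written I.

I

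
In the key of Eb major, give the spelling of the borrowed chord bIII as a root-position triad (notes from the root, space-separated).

The root of bIII is the lowered 3rd degree: G becomes Gb. Building the major chord from the parallel minor on Gb: Gb–Bb–Db.

Gb Bb Db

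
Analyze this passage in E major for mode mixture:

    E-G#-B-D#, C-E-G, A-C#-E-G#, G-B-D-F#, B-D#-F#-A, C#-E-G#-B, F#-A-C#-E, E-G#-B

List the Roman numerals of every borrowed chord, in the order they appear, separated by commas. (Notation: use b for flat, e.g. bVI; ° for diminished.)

bVI, bIIImaj7

In E major the diatonic chords are E, F#m, G#m, A, B, C#m, D#dim. Of the given chords, E–G#–B–D# = Emaj7, A–C#–E–G# = Amaj7, B–D#–F#–A = B7, C#–E–G#–B = C#m7, F#–A–C#–E = F#m7 and E–G#–B = E are diatonic. C–E–G is not: scale degree 6 in E major carries C#m (vi). In E minor the chord on that degree is C, so here it functions as bVI, borrowed from the parallel minor. But G–B–D–F# is foreign: the diatonic iii on degree 3 is G#m, whereas Gmaj7 comes from E minor. It is labeled bIIImaj7.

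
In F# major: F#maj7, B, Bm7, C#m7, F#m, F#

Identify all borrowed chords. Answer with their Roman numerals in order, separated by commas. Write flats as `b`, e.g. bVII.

iv7, v7, i

In F# major the diatonic chords are F#, G#m, A#m, B, C#, D#m, E#dim. F#maj7, B and F# all belong to that set. But Bm7 (B–D–F#–A) is foreign: the diatonic IV on degree 4 is B, whereas Bm7 comes from F# minor. It is labeled iv7. C#m7 (C#–E–G#–B) is not: scale degree 5 in F# major carries C# (V). In F# minor the chord on that degree is C#m7, so here it functions as v7, borrowed from the parallel minor. But F#m (F#–A–C#) is foreign: the diatonic I on degree 1 is F#, whereas F#m comes from F# minor. It is labeled i.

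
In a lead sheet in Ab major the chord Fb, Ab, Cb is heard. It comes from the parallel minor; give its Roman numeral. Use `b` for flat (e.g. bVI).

In Ab major scale degree 6 is F; Fb is its lowered form, from Ab minor. Diatonically Ab major has Fm (vi) on that degree; Fb–Ab–Cb is instead the major chord native to Ab minor, so it takes the label bVI.

bVI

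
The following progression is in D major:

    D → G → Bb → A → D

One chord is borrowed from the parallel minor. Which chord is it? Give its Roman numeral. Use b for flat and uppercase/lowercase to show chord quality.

D major has the diatonic set D, Em, F#m, G, A, Bm, C#dim. Of the given chords, D, G and A are diatonic. Bb (Bb–D–F) is not: scale degree 6 in D major carries Bm (vi). In D minor the chord on that degree is Bb, so here it functions as bVI, borrowed from the parallel minor.

bVI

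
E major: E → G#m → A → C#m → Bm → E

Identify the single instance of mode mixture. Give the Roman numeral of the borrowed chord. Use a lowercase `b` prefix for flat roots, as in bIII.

In E major the diatonic chords are E, F#m, G#m, A, B, C#m, D#dim. Of the given chords, E, G#m, A and C#m are diatonic. Bm (B–D–F#) is not: scale degree 5 in E major carries B (V). In E minor the chord on that degree is Bm, so here it functions as v, borrowed from the parallel minor.

v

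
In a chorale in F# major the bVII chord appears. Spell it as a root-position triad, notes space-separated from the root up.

E G# B

The root of bVII is the lowered 7th degree: E# becomes E. Stacking thirds in F# minor on E gives E–G#–B.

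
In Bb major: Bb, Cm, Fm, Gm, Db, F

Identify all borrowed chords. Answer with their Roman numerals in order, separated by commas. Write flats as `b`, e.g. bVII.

v, bIII

The diatonic triads in Bb major are Bb, Cm, Dm, Eb, F, Gm, Adim. Bb, Cm, Gm and F all belong to that set. Fm (F–Ab–C) is not: scale degree 5 in Bb major carries F (V). In Bb minor the chord on that degree is Fm, so here it functions as v, borrowed from the parallel minor. Db (Db–F–Ab) is not: scale degree 3 in Bb major carries Dm (iii). In Bb minor the chord on that degree is Db, so here it functions as bIII, borrowed from the parallel minor.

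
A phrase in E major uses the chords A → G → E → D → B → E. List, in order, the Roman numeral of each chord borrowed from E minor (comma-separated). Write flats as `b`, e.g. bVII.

bIII, bVII

In E major the diatonic chords are E, F#m, G#m, A, B, C#m, D#dim. A, E and B all belong to that set. G (G–B–D) is not: scale degree 3 in E major carries G#m (iii). In E minor the chord on that degree is G, so here it functions as bIII, borrowed from the parallel minor. D (D–F#–A) doesn't fit — on degree 7 E major would have D#dim (vii°). D is the degree-7 chord of E minor, so it is the borrowed bVII.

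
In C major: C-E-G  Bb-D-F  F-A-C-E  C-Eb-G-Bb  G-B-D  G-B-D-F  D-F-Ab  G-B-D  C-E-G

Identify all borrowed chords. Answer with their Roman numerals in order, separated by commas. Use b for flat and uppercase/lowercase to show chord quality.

bVII, i7, ii°

In C major the diatonic chords are C, Dm, Em, F, G, Am, Bdim. C–E–G = C, F–A–C–E = Fmaj7, G–B–D = G and G–B–D–F = G7 all belong to that set. Bb–D–F is not: scale degree 7 in C major carries Bdim (vii°). In C minor the chord on that degree is Bb, so here it functions as bVII, borrowed from the parallel minor. But C–Eb–G–Bb is foreign: the diatonic I on degree 1 is C, whereas Cm7 comes from C minor. It is labeled i7. But D–F–Ab is foreign: the diatonic ii on degree 2 is Dm, whereas Ddim comes from C minor. It is labeled ii°.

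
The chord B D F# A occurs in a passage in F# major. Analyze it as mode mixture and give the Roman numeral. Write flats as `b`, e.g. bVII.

iv7

The root B is the diatonic 4th degree of F# major; the borrowing shows in the chord quality. B–D–F#–A is a minor-seventh chord — the form found in F# minor, not the diatonic IV (B). Borrowed into F# major it is written iv7.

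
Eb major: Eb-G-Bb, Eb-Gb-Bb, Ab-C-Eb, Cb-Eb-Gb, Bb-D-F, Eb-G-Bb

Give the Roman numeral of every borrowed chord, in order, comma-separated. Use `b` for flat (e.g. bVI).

i, bVI

In Eb major the diatonic chords are Eb, Fm, Gm, Ab, Bb, Cm, Ddim. Of the given chords, Eb–G–Bb = Eb, Ab–C–Eb = Ab and Bb–D–F = Bb are diatonic. Eb–Gb–Bb is not: scale degree 1 in Eb major carries Eb (I). In Eb minor the chord on that degree is Ebm, so here it functions as i, borrowed from the parallel minor. But Cb–Eb–Gb is foreign: the diatonic vi on degree 6 is Cm, whereas Cb comes from Eb minor. It is labeled bVI.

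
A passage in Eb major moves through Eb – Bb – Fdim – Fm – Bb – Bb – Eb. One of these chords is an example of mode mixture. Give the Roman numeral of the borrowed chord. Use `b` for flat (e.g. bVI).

ii°

The diatonic triads in Eb major are Eb, Fm, Gm, Ab, Bb, Cm, Ddim. Eb, Bb and Fm all belong to that set. Fdim (F–Ab–Cb) is not: scale degree 2 in Eb major carries Fm (ii). In Eb minor the chord on that degree is Fdim, so here it functions as ii°, borrowed from the parallel minor.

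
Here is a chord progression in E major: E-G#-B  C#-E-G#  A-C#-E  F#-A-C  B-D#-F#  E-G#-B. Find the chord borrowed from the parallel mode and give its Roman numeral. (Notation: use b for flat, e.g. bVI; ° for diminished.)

ii°

In E major the diatonic chords are E, F#m, G#m, A, B, C#m, D#dim. Of the given chords, E–G#–B = E, C#–E–G# = C#m, A–C#–E = A and B–D#–F# = B are diatonic. But F#–A–C is foreign: the diatonic ii on degree 2 is F#m, whereas F#dim comes from E minor. It is labeled ii°.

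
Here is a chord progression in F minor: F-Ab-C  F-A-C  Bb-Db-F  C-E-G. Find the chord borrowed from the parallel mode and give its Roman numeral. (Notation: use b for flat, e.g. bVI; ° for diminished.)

I

In F minor (with V from harmonic minor) the diatonic chords are Fm, Gdim, Ab, Bbm, C, Db, Eb. F–Ab–C = Fm, Bb–Db–F = Bbm and C–E–G = C all belong to that set. F–A–C doesn't fit — on degree 1 F minor would have Fm (i). F is the degree-1 chord of F major, so it is the borrowed I.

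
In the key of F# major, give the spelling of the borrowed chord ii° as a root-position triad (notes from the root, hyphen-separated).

The root, G#, is scale degree 2 — the same note in F# major and F# minor; only the chord quality changes. Building the diminished chord from the parallel minor on G#: G#–B–D.

G#-B-D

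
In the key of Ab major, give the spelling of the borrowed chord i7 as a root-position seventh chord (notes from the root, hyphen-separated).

i7 is built on scale degree 1, which is Ab in both Ab major and its parallel. In Ab minor the chord on Ab is Ab–Cb–Eb–Gb.

Ab-Cb-Eb-Gb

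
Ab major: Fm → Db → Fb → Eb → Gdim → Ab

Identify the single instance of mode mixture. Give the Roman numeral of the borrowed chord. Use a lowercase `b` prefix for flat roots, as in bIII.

In Ab major the diatonic chords are Ab, Bbm, Cm, Db, Eb, Fm, Gdim. Of the given chords, Fm, Db, Eb, Gdim and Ab are diatonic. But Fb (Fb–Ab–Cb) is foreign: the diatonic vi on degree 6 is Fm, whereas Fb comes from Ab minor. It is labeled bVI.

bVI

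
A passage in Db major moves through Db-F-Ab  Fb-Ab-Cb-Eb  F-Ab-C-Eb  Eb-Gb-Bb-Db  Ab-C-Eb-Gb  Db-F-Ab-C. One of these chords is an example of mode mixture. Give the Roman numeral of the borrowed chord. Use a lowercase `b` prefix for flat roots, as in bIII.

Db major has the diatonic set Db, Ebm, Fm, Gb, Ab, Bbm, Cdim. Db–F–Ab = Db, F–Ab–C–Eb = Fm7, Eb–Gb–Bb–Db = Ebm7, Ab–C–Eb–Gb = Ab7 and Db–F–Ab–C = Dbmaj7 all belong to that set. But Fb–Ab–Cb–Eb is foreign: the diatonic iii on degree 3 is Fm, whereas Fbmaj7 comes from Db minor. It is labeled bIIImaj7.

bIIImaj7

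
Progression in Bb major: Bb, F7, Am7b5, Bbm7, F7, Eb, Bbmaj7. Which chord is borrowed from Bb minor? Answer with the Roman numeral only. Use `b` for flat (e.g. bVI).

Bb major has the diatonic set Bb, Cm, Dm, Eb, F, Gm, Adim. Bb, F7, Am7b5, Eb and Bbmaj7 are all diatonic. Bbm7 (Bb–Db–F–Ab) doesn't fit — on degree 1 Bb major would have Bb (I). Bbm7 is the degree-1 chord of Bb minor, so it is the borrowed i7.

i7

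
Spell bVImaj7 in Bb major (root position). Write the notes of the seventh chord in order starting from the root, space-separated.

The root of bVImaj7 is the lowered 6th degree: G becomes Gb. Building the major-seventh chord from the parallel minor on Gb: Gb–Bb–Db–F.

Gb Bb Db F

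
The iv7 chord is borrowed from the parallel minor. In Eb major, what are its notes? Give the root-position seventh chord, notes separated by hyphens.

Ab-Cb-Eb-Gb

iv7 is built on scale degree 4, which is Ab in both Eb major and its parallel. Building the minor-seventh chord from the parallel minor on Ab: Ab–Cb–Eb–Gb.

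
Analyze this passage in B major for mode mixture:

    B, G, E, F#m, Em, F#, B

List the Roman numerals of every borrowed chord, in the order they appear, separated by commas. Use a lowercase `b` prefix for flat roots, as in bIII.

bVI, v, iv

The diatonic triads in B major are B, C#m, D#m, E, F#, G#m, A#dim. B, E and F# are all diatonic. G (G–B–D) doesn't fit — on degree 6 B major would have G#m (vi). G is the degree-6 chord of B minor, so it is the borrowed bVI. F#m (F#–A–C#) is not: scale degree 5 in B major carries F# (V). In B minor the chord on that degree is F#m, so here it functions as v, borrowed from the parallel minor. Em (E–G–B) doesn't fit — on degree 4 B major would have E (IV). Em is the degree-4 chord of B minor, so it is the borrowed iv.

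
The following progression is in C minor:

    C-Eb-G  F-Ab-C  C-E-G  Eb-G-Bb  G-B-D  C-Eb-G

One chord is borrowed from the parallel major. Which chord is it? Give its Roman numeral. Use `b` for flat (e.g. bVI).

I

C minor has the diatonic set Cm, Ddim, Eb, Fm, G, Ab, Bb (with V from harmonic minor). C–Eb–G = Cm, F–Ab–C = Fm, Eb–G–Bb = Eb and G–B–D = G all belong to that set. C–E–G is not: scale degree 1 in C minor carries Cm (i). In C major the chord on that degree is C, so here it functions as I, borrowed from the parallel major.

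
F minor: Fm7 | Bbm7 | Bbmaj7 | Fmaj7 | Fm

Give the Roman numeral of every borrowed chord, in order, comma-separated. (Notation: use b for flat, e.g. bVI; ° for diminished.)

In F minor (with V from harmonic minor) the diatonic chords are Fm, Gdim, Ab, Bbm, C, Db, Eb. Of the given chords, Fm7, Bbm7 and Fm are diatonic. But Bbmaj7 (Bb–D–F–A) is foreign: the diatonic iv on degree 4 is Bbm, whereas Bbmaj7 comes from F major. It is labeled IVmaj7. But Fmaj7 (F–A–C–E) is foreign: the diatonic i on degree 1 is Fm, whereas Fmaj7 comes from F major. It is labeled Imaj7.

IVmaj7, Imaj7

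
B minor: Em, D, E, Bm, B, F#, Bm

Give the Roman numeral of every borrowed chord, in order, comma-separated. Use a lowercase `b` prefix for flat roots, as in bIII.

IV, I

The diatonic triads in B minor (with V from harmonic minor) are Bm, C#dim, D, Em, F#, G, A. Em, D, Bm and F# all belong to that set. E (E–G#–B) is not: scale degree 4 in B minor carries Em (iv). In B major the chord on that degree is E, so here it functions as IV, borrowed from the parallel major. B (B–D#–F#) is not: scale degree 1 in B minor carries Bm (i). In B major the chord on that degree is B, so here it functions as I, borrowed from the parallel major.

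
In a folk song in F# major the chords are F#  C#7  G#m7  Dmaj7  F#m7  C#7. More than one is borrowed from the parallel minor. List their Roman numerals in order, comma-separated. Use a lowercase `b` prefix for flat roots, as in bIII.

In F# major the diatonic chords are F#, G#m, A#m, B, C#, D#m, E#dim. F#, C#7 and G#m7 all belong to that set. Dmaj7 (D–F#–A–C#) doesn't fit — on degree 6 F# major would have D#m (vi). Dmaj7 is the degree-6 chord of F# minor, so it is the borrowed bVImaj7. F#m7 (F#–A–C#–E) is not: scale degree 1 in F# major carries F# (I). In F# minor the chord on that degree is F#m7, so here it functions as i7, borrowed from the parallel minor.

bVImaj7, i7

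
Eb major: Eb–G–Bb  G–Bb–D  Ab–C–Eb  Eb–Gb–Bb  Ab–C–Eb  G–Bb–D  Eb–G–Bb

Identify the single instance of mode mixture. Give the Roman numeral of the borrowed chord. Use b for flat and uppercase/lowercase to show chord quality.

i

The diatonic triads in Eb major are Eb, Fm, Gm, Ab, Bb, Cm, Ddim. Of the given chords, Eb–G–Bb = Eb, G–Bb–D = Gm and Ab–C–Eb = Ab are diatonic. Eb–Gb–Bb is not: scale degree 1 in Eb major carries Eb (I). In Eb minor the chord on that degree is Ebm, so here it functions as i, borrowed from the parallel minor.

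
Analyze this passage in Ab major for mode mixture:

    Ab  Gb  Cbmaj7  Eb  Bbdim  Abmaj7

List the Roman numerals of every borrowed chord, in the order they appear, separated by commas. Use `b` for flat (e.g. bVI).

bVII, bIIImaj7, ii°

The diatonic triads in Ab major are Ab, Bbm, Cm, Db, Eb, Fm, Gdim. Ab, Eb and Abmaj7 all belong to that set. Gb (Gb–Bb–Db) doesn't fit — on degree 7 Ab major would have Gdim (vii°). Gb is the degree-7 chord of Ab minor, so it is the borrowed bVII. Cbmaj7 (Cb–Eb–Gb–Bb) is not: scale degree 3 in Ab major carries Cm (iii). In Ab minor the chord on that degree is Cbmaj7, so here it functions as bIIImaj7, borrowed from the parallel minor. Bbdim (Bb–Db–Fb) is not: scale degree 2 in Ab major carries Bbm (ii). In Ab minor the chord on that degree is Bbdim, so here it functions as ii°, borrowed from the parallel minor.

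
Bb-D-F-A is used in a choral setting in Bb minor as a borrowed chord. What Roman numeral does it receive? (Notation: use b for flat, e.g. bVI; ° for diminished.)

The root Bb is the diatonic 1st degree of Bb minor; the borrowing shows in the chord quality. Diatonically Bb minor has Bbm (i) on that degree; Bb–D–F–A is instead the major-seventh chord native to Bb major, so it takes the label Imaj7.

Imaj7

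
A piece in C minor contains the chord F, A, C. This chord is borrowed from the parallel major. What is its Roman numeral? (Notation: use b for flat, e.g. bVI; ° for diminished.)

The root F is the diatonic 4th degree of C minor; the borrowing shows in the chord quality. The diatonic chord on degree 4 would be Fm (iv), but F–A–C is the major chord from C major. As a borrowed chord it is labeled IV.

IV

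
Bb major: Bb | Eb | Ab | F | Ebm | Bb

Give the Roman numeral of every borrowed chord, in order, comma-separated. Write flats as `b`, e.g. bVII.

bVII, iv

Bb major has the diatonic set Bb, Cm, Dm, Eb, F, Gm, Adim. Of the given chords, Bb, Eb and F are diatonic. Ab (Ab–C–Eb) doesn't fit — on degree 7 Bb major would have Adim (vii°). Ab is the degree-7 chord of Bb minor, so it is the borrowed bVII. Ebm (Eb–Gb–Bb) doesn't fit — on degree 4 Bb major would have Eb (IV). Ebm is the degree-4 chord of Bb minor, so it is the borrowed iv.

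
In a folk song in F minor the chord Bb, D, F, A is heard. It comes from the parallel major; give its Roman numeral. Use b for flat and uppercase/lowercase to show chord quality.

Bb is scale degree 4 in F minor. The diatonic chord on degree 4 would be Bbm (iv), but Bb–D–F–A is the major-seventh chord from F major. As a borrowed chord it is labeled IVmaj7.

IVmaj7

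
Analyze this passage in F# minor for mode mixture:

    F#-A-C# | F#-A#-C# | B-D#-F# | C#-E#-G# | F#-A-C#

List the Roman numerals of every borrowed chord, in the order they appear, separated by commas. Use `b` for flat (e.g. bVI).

I, IV

The diatonic triads in F# minor (with V from harmonic minor) are F#m, G#dim, A, Bm, C#, D, E. F#–A–C# = F#m and C#–E#–G# = C# both belong to that set. F#–A#–C# is not: scale degree 1 in F# minor carries F#m (i). In F# major the chord on that degree is F#, so here it functions as I, borrowed from the parallel major. But B–D#–F# is foreign: the diatonic iv on degree 4 is Bm, whereas B comes from F# major. It is labeled IV.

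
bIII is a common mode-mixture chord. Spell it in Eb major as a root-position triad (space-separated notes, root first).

Gb Bb Db

The root of bIII is the lowered 3rd degree: G becomes Gb. In Eb minor the chord on Gb is Gb–Bb–Db.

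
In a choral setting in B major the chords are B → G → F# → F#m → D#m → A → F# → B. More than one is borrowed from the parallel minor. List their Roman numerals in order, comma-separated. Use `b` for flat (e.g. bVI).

In B major the diatonic chords are B, C#m, D#m, E, F#, G#m, A#dim. B, F# and D#m are all diatonic. But G (G–B–D) is foreign: the diatonic vi on degree 6 is G#m, whereas G comes from B minor. It is labeled bVI. But F#m (F#–A–C#) is foreign: the diatonic V on degree 5 is F#, whereas F#m comes from B minor. It is labeled v. A (A–C#–E) doesn't fit — on degree 7 B major would have A#dim (vii°). A is the degree-7 chord of B minor, so it is the borrowed bVII.

bVI, v, bVII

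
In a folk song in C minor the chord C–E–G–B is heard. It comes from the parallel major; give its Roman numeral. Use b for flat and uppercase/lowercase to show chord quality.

Imaj7

C is scale degree 1 in C minor. Diatonically C minor has Cm (i) on that degree; C–E–G–B is instead the major-seventh chord native to C major, so it takes the label Imaj7.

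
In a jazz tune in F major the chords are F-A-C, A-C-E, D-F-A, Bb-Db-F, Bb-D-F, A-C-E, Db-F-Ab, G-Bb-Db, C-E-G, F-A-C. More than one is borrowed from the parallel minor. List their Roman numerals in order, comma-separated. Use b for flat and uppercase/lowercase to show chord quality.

In F major the diatonic chords are F, Gm, Am, Bb, C, Dm, Edim. F–A–C = F, A–C–E = Am, D–F–A = Dm, Bb–D–F = Bb and C–E–G = C are all diatonic. Bb–Db–F is not: scale degree 4 in F major carries Bb (IV). In F minor the chord on that degree is Bbm, so here it functions as iv, borrowed from the parallel minor. Db–F–Ab doesn't fit — on degree 6 F major would have Dm (vi). Db is the degree-6 chord of F minor, so it is the borrowed bVI. But G–Bb–Db is foreign: the diatonic ii on degree 2 is Gm, whereas Gdim comes from F minor. It is labeled ii°.

iv, bVI, ii°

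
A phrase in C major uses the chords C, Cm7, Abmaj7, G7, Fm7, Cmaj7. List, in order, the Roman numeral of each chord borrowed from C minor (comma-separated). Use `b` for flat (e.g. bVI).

i7, bVImaj7, iv7

The diatonic triads in C major are C, Dm, Em, F, G, Am, Bdim. C, G7 and Cmaj7 are all diatonic. But Cm7 (C–Eb–G–Bb) is foreign: the diatonic I on degree 1 is C, whereas Cm7 comes from C minor. It is labeled i7. Abmaj7 (Ab–C–Eb–G) doesn't fit — on degree 6 C major would have Am (vi). Abmaj7 is the degree-6 chord of C minor, so it is the borrowed bVImaj7. Fm7 (F–Ab–C–Eb) is not: scale degree 4 in C major carries F (IV). In C minor the chord on that degree is Fm7, so here it functions as iv7, borrowed from the parallel minor.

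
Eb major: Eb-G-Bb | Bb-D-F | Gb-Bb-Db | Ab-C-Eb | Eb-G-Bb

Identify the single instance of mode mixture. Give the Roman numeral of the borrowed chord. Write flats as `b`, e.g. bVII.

The diatonic triads in Eb major are Eb, Fm, Gm, Ab, Bb, Cm, Ddim. Eb–G–Bb = Eb, Bb–D–F = Bb and Ab–C–Eb = Ab are all diatonic. Gb–Bb–Db doesn't fit — on degree 3 Eb major would have Gm (iii). Gb is the degree-3 chord of Eb minor, so it is the borrowed bIII.

bIII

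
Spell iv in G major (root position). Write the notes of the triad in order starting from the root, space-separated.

C Eb G

The root, C, is scale degree 4 — the same note in G major and G minor; only the chord quality changes. Stacking thirds in G minor on C gives C–Eb–G.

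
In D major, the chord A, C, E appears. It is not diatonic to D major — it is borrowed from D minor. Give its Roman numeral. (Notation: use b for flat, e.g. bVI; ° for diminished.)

The root A is the diatonic 5th degree of D major; the borrowing shows in the chord quality. A–C–E is a minor chord — the form found in D minor, not the diatonic V (A). Borrowed into D major it is written v.

v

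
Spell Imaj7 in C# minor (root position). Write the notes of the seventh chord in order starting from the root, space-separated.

C# E# G# B#

The root, C#, is scale degree 1 — the same note in C# minor and C# major; only the chord quality changes. Building the major-seventh chord from the parallel major on C#: C#–E#–G#–B#.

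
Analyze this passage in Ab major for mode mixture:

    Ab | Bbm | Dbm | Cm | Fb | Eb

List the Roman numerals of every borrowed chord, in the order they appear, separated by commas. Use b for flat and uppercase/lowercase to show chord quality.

iv, bVI

The diatonic triads in Ab major are Ab, Bbm, Cm, Db, Eb, Fm, Gdim. Ab, Bbm, Cm and Eb all belong to that set. Dbm (Db–Fb–Ab) doesn't fit — on degree 4 Ab major would have Db (IV). Dbm is the degree-4 chord of Ab minor, so it is the borrowed iv. Fb (Fb–Ab–Cb) is not: scale degree 6 in Ab major carries Fm (vi). In Ab minor the chord on that degree is Fb, so here it functions as bVI, borrowed from the parallel minor.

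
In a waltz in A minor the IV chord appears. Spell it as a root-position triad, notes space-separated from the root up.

D F# A

The root, D, is scale degree 4 — the same note in A minor and A major; only the chord quality changes. In A major the chord on D is D–F#–A.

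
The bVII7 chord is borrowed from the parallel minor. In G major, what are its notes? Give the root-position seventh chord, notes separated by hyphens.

Scale degree 7 in G major is F#. bVII7 uses the lowered form, F, taken from G minor. Building the dominant-seventh chord from the parallel minor on F: F–A–C–Eb.

F-A-C-Eb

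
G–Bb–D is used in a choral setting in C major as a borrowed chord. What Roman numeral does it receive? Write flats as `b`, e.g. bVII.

v

The root G is the diatonic 5th degree of C major; the borrowing shows in the chord quality. Diatonically C major has G (V) on that degree; G–Bb–D is instead the minor chord native to C minor, so it takes the label v.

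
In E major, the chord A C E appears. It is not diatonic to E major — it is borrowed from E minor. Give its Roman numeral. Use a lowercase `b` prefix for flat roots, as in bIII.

The root A is the diatonic 4th degree of E major; the borrowing shows in the chord quality. A–C–E is a minor chord — the form found in E minor, not the diatonic IV (A). Borrowed into E major it is written iv.

iv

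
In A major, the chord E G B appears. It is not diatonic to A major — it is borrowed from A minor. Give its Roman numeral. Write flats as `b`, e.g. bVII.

v

The root E is the diatonic 5th degree of A major; the borrowing shows in the chord quality. E–G–B is a minor chord — the form found in A minor, not the diatonic V (E). Borrowed into A major it is written v.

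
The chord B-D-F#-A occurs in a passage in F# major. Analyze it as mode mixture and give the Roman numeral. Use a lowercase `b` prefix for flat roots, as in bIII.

iv7

The root B is the diatonic 4th degree of F# major; the borrowing shows in the chord quality. B–D–F#–A is a minor-seventh chord — the form found in F# minor, not the diatonic IV (B). Borrowed into F# major it is written iv7.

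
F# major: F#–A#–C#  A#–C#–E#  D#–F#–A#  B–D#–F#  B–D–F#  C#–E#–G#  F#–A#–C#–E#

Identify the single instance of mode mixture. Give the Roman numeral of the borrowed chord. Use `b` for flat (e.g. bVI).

iv

The diatonic triads in F# major are F#, G#m, A#m, B, C#, D#m, E#dim. F#–A#–C# = F#, A#–C#–E# = A#m, D#–F#–A# = D#m, B–D#–F# = B, C#–E#–G# = C# and F#–A#–C#–E# = F#maj7 are all diatonic. But B–D–F# is foreign: the diatonic IV on degree 4 is B, whereas Bm comes from F# minor. It is labeled iv.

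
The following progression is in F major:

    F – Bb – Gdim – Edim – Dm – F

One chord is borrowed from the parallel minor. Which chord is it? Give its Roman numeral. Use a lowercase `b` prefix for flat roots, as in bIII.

ii°

The diatonic triads in F major are F, Gm, Am, Bb, C, Dm, Edim. Of the given chords, F, Bb, Edim and Dm are diatonic. Gdim (G–Bb–Db) doesn't fit — on degree 2 F major would have Gm (ii). Gdim is the degree-2 chord of F minor, so it is the borrowed ii°.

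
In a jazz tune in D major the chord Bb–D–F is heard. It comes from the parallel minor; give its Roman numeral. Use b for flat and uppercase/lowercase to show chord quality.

The root Bb is the lowered 6th scale degree — diatonically D major has B there. Diatonically D major has Bm (vi) on that degree; Bb–D–F is instead the major chord native to D minor, so it takes the label bVI.

bVI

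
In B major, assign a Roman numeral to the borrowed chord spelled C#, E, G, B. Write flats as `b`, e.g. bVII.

iiø7

The root C# is the diatonic 2nd degree of B major; the borrowing shows in the chord quality. The diatonic chord on degree 2 would be C#m (ii), but C#–E–G–B is the half-diminished-seventh chord from B minor. As a borrowed chord it is labeled iiø7.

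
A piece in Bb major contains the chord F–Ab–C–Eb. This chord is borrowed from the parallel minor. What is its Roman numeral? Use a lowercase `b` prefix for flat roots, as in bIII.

v7

F is scale degree 5 in Bb major. F–Ab–C–Eb is a minor-seventh chord — the form found in Bb minor, not the diatonic V (F). Borrowed into Bb major it is written v7.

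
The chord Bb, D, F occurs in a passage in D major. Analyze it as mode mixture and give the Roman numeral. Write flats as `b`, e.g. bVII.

bVI

Bb is the lowered form of scale degree 6 in D major (the diatonic degree 6 is B). Diatonically D major has Bm (vi) on that degree; Bb–D–F is instead the major chord native to D minor, so it takes the label bVI.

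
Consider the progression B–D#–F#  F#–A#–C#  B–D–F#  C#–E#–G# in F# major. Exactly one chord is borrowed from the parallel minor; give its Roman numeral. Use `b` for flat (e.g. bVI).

In F# major the diatonic chords are F#, G#m, A#m, B, C#, D#m, E#dim. B–D#–F# = B, F#–A#–C# = F# and C#–E#–G# = C# are all diatonic. B–D–F# doesn't fit — on degree 4 F# major would have B (IV). Bm is the degree-4 chord of F# minor, so it is the borrowed iv.

iv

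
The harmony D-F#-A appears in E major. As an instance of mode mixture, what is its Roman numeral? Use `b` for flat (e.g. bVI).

bVII

The root D is the lowered 7th scale degree — diatonically E major has D# there. Diatonically E major has D#dim (vii°) on that degree; D–F#–A is instead the major chord native to E minor, so it takes the label bVII.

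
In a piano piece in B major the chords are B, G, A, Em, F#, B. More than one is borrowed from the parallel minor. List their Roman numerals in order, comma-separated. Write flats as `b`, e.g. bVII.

bVI, bVII, iv

In B major the diatonic chords are B, C#m, D#m, E, F#, G#m, A#dim. Of the given chords, B and F# are diatonic. G (G–B–D) doesn't fit — on degree 6 B major would have G#m (vi). G is the degree-6 chord of B minor, so it is the borrowed bVI. A (A–C#–E) is not: scale degree 7 in B major carries A#dim (vii°). In B minor the chord on that degree is A, so here it functions as bVII, borrowed from the parallel minor. But Em (E–G–B) is foreign: the diatonic IV on degree 4 is E, whereas Em comes from B minor. It is labeled iv.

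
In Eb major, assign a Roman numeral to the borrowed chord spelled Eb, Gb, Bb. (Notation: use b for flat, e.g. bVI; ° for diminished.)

i

Eb is scale degree 1 in Eb major. The diatonic chord on degree 1 would be Eb (I), but Eb–Gb–Bb is the minor chord from Eb minor. As a borrowed chord it is labeled i.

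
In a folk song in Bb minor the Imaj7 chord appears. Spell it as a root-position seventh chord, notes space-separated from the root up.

The root, Bb, is scale degree 1 — the same note in Bb minor and Bb major; only the chord quality changes. Building the major-seventh chord from the parallel major on Bb: Bb–D–F–A.

Bb D F A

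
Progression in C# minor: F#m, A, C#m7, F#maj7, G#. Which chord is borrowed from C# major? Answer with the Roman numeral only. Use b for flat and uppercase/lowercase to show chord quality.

C# minor has the diatonic set C#m, D#dim, E, F#m, G#, A, B (with V from harmonic minor). F#m, A, C#m7 and G# all belong to that set. F#maj7 (F#–A#–C#–E#) is not: scale degree 4 in C# minor carries F#m (iv). In C# major the chord on that degree is F#maj7, so here it functions as IVmaj7, borrowed from the parallel major.

IVmaj7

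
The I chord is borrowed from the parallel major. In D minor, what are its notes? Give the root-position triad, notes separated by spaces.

D F# A

The root, D, is scale degree 1 — the same note in D minor and D major; only the chord quality changes. Stacking thirds in D major on D gives D–F#–A.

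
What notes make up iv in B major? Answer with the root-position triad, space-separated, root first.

E G B

iv is built on scale degree 4, which is E in both B major and its parallel. Stacking thirds in B minor on E gives E–G–B.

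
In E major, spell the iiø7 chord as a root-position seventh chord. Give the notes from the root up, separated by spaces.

The root, F#, is scale degree 2 — the same note in E major and E minor; only the chord quality changes. Building the half-diminished-seventh chord from the parallel minor on F#: F#–A–C–E.

F# A C E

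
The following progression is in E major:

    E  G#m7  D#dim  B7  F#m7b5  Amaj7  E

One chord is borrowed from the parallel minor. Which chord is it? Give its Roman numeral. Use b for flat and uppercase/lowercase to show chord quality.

iiø7

In E major the diatonic chords are E, F#m, G#m, A, B, C#m, D#dim. E, G#m7, D#dim, B7 and Amaj7 all belong to that set. But F#m7b5 (F#–A–C–E) is foreign: the diatonic ii on degree 2 is F#m, whereas F#m7b5 comes from E minor. It is labeled iiø7.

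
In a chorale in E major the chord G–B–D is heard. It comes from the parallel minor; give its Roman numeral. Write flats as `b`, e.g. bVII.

bIII

The root G is the lowered 3rd scale degree — diatonically E major has G# there. Diatonically E major has G#m (iii) on that degree; G–B–D is instead the major chord native to E minor, so it takes the label bIII.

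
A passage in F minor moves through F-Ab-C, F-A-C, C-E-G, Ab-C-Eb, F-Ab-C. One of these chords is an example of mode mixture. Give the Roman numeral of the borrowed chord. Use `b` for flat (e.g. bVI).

The diatonic triads in F minor (with V from harmonic minor) are Fm, Gdim, Ab, Bbm, C, Db, Eb. F–Ab–C = Fm, C–E–G = C and Ab–C–Eb = Ab are all diatonic. But F–A–C is foreign: the diatonic i on degree 1 is Fm, whereas F comes from F major. It is labeled I.

I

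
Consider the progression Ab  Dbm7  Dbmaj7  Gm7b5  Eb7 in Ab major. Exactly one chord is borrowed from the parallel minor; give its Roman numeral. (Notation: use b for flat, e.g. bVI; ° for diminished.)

iv7

Ab major has the diatonic set Ab, Bbm, Cm, Db, Eb, Fm, Gdim. Ab, Dbmaj7, Gm7b5 and Eb7 all belong to that set. But Dbm7 (Db–Fb–Ab–Cb) is foreign: the diatonic IV on degree 4 is Db, whereas Dbm7 comes from Ab minor. It is labeled iv7.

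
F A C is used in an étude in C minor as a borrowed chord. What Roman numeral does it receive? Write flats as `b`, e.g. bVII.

F is scale degree 4 in C minor. F–A–C is a major chord — the form found in C major, not the diatonic iv (Fm). Borrowed into C minor it is written IV.

IV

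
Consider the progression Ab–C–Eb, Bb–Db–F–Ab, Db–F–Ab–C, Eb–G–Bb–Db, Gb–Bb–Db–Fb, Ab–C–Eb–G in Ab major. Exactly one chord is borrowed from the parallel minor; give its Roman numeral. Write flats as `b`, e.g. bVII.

Ab major has the diatonic set Ab, Bbm, Cm, Db, Eb, Fm, Gdim. Of the given chords, Ab–C–Eb = Ab, Bb–Db–F–Ab = Bbm7, Db–F–Ab–C = Dbmaj7, Eb–G–Bb–Db = Eb7 and Ab–C–Eb–G = Abmaj7 are diatonic. But Gb–Bb–Db–Fb is foreign: the diatonic vii° on degree 7 is Gdim, whereas Gb7 comes from Ab minor. It is labeled bVII7.

bVII7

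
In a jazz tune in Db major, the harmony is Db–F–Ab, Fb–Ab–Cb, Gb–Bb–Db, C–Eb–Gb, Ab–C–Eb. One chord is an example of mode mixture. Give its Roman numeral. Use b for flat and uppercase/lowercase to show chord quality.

bIII

In Db major the diatonic chords are Db, Ebm, Fm, Gb, Ab, Bbm, Cdim. Of the given chords, Db–F–Ab = Db, Gb–Bb–Db = Gb, C–Eb–Gb = Cdim and Ab–C–Eb = Ab are diatonic. Fb–Ab–Cb doesn't fit — on degree 3 Db major would have Fm (iii). Fb is the degree-3 chord of Db minor, so it is the borrowed bIII.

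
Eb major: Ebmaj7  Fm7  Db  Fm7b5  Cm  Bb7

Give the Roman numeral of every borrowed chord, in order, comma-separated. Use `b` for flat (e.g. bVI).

In Eb major the diatonic chords are Eb, Fm, Gm, Ab, Bb, Cm, Ddim. Of the given chords, Ebmaj7, Fm7, Cm and Bb7 are diatonic. Db (Db–F–Ab) doesn't fit — on degree 7 Eb major would have Ddim (vii°). Db is the degree-7 chord of Eb minor, so it is the borrowed bVII. Fm7b5 (F–Ab–Cb–Eb) doesn't fit — on degree 2 Eb major would have Fm (ii). Fm7b5 is the degree-2 chord of Eb minor, so it is the borrowed iiø7.

bVII, iiø7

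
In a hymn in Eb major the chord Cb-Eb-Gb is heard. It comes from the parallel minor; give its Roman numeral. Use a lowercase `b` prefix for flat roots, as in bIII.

The root Cb is the lowered 6th scale degree — diatonically Eb major has C there. Cb–Eb–Gb is a major chord — the form found in Eb minor, not the diatonic vi (Cm). Borrowed into Eb major it is written bVI.

bVI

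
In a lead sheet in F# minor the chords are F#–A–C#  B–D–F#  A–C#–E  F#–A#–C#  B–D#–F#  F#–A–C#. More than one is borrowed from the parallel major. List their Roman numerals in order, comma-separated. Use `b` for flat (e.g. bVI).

The diatonic triads in F# minor (with V from harmonic minor) are F#m, G#dim, A, Bm, C#, D, E. Of the given chords, F#–A–C# = F#m, B–D–F# = Bm and A–C#–E = A are diatonic. F#–A#–C# is not: scale degree 1 in F# minor carries F#m (i). In F# major the chord on that degree is F#, so here it functions as I, borrowed from the parallel major. But B–D#–F# is foreign: the diatonic iv on degree 4 is Bm, whereas B comes from F# major. It is labeled IV.

I, IV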